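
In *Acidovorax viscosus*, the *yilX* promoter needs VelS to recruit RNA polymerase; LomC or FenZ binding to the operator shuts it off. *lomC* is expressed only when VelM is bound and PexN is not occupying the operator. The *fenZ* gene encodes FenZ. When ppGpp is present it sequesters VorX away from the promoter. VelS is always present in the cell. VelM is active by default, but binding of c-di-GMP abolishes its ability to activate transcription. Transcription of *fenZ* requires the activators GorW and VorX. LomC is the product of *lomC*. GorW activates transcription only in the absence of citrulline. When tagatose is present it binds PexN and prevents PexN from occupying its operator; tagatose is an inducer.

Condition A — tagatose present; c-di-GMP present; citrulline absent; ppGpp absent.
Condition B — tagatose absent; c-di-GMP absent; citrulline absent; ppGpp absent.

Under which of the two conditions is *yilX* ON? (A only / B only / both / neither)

Condition A:
VelS is produced constitutively and is active.
Tagatose is present, so PexN is inactive.
c-di-GMP is present, so VelM is inactive.
Required activator VelM is absent, so *lomC* is not transcribed.
So LomC is not produced.
Citrulline is absent, so GorW is active.
ppGpp is absent, so VorX is active.
No repressor is bound and GorW and VorX are active, so *fenZ* is transcribed.
So FenZ is produced and active.
With repressor FenZ bound, *yilX* is not transcribed.
→ *yilX* is OFF in A.
Condition B:
VelS is produced constitutively and is active.
Tagatose is absent, so PexN is active.
c-di-GMP is absent, so VelM is active.
With repressor PexN bound, *lomC* is not transcribed.
So LomC is not produced.
Citrulline is absent, so GorW is active.
ppGpp is absent, so VorX is active.
No repressor is bound and GorW and VorX are active, so *fenZ* is transcribed.
So FenZ is produced and active.
With repressor FenZ bound, *yilX* is not transcribed.
→ *yilX* is OFF in B.

neither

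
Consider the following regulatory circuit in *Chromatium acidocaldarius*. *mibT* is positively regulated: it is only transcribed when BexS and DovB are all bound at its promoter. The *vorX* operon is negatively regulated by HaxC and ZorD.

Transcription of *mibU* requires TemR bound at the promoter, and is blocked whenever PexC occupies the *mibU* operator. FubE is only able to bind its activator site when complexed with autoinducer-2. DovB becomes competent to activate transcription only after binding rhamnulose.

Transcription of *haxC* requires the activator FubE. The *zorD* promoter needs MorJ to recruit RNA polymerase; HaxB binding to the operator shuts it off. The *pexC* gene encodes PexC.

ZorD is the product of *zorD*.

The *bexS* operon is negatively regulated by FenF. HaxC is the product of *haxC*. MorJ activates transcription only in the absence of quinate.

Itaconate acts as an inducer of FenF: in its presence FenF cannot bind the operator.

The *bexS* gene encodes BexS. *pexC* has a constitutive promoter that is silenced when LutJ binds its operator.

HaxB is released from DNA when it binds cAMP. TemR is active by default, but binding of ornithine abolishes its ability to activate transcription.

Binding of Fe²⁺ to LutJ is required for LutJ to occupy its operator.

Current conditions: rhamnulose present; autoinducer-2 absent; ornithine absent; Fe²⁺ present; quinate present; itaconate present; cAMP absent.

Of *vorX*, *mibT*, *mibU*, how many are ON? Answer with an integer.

3

Autoinducer-2 is absent, so FubE is inactive.
Required activator FubE is absent, so *haxC* is not transcribed.
So HaxC is not produced.
cAMP is absent, so HaxB is active.
Quinate is present, so MorJ is inactive.
With repressor HaxB bound, *zorD* is not transcribed.
So ZorD is not produced.
With no repressor bound, *vorX* is transcribed.
→ *vorX* is ON.
Itaconate is present, so FenF is inactive.
With no repressor bound, *bexS* is transcribed.
So BexS is produced and active.
Rhamnulose is present, so DovB is active.
No repressor is bound and BexS and DovB are active, so *mibT* is transcribed.
→ *mibT* is ON.
Ornithine is absent, so TemR is active.
Fe²⁺ is present, so LutJ is active.
With repressor LutJ bound, *pexC* is not transcribed.
So PexC is not produced.
No repressor is bound and TemR is active, so *mibU* is transcribed.
→ *mibU* is ON.
3 of the 3 genes are transcribed.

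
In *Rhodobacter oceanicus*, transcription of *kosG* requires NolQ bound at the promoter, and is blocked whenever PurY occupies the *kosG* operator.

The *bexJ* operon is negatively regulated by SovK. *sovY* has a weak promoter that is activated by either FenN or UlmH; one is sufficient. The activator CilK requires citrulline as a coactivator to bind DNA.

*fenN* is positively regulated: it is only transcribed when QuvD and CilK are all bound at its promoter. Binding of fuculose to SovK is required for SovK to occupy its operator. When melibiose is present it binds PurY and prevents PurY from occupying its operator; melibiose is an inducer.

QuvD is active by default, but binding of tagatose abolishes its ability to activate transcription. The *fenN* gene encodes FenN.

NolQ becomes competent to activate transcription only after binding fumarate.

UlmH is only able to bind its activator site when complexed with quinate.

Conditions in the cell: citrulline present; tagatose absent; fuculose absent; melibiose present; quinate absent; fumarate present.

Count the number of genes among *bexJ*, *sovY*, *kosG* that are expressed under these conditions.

Fuculose is absent, so SovK is inactive.
With no repressor bound, *bexJ* is transcribed.
→ *bexJ* is ON.
Tagatose is absent, so QuvD is active.
Citrulline is present, so CilK is active.
No repressor is bound and QuvD and CilK are active, so *fenN* is transcribed.
So FenN is produced and active.
Quinate is absent, so UlmH is inactive.
Activator FenN is present, so *sovY* is transcribed.
→ *sovY* is ON.
Fumarate is present, so NolQ is active.
Melibiose is present, so PurY is inactive.
No repressor is bound and NolQ is active, so *kosG* is transcribed.
→ *kosG* is ON.
3 of the 3 genes are transcribed.

3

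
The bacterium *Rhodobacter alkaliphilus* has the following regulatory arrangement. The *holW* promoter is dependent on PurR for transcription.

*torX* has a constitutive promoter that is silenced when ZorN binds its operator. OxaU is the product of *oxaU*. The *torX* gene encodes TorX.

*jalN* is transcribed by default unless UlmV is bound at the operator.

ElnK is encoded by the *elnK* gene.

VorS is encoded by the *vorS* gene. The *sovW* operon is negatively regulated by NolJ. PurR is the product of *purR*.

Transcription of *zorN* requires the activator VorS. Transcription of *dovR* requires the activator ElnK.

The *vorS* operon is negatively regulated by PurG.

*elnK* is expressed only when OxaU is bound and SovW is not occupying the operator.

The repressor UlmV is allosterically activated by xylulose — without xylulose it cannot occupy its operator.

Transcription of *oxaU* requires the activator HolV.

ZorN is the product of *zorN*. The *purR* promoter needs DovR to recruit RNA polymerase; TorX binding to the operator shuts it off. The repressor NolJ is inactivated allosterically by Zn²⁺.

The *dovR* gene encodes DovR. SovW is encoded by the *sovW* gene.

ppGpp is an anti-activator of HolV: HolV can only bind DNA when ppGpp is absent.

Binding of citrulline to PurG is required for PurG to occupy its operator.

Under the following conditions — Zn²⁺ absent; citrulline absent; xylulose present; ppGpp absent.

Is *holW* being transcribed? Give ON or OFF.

Citrulline is absent, so PurG is inactive.
With no repressor bound, *vorS* is transcribed.
So VorS is produced and active.
No repressor is bound and VorS is active, so *zorN* is transcribed.
So ZorN is produced and active.
With repressor ZorN bound, *torX* is not transcribed.
So TorX is not produced.
Zn²⁺ is absent, so NolJ is active.
With repressor NolJ bound, *sovW* is not transcribed.
So SovW is not produced.
ppGpp is absent, so HolV is active.
No repressor is bound and HolV is active, so *oxaU* is transcribed.
So OxaU is produced and active.
No repressor is bound and OxaU is active, so *elnK* is transcribed.
So ElnK is produced and active.
No repressor is bound and ElnK is active, so *dovR* is transcribed.
So DovR is produced and active.
No repressor is bound and DovR is active, so *purR* is transcribed.
So PurR is produced and active.
No repressor is bound and PurR is active, so *holW* is transcribed.

ON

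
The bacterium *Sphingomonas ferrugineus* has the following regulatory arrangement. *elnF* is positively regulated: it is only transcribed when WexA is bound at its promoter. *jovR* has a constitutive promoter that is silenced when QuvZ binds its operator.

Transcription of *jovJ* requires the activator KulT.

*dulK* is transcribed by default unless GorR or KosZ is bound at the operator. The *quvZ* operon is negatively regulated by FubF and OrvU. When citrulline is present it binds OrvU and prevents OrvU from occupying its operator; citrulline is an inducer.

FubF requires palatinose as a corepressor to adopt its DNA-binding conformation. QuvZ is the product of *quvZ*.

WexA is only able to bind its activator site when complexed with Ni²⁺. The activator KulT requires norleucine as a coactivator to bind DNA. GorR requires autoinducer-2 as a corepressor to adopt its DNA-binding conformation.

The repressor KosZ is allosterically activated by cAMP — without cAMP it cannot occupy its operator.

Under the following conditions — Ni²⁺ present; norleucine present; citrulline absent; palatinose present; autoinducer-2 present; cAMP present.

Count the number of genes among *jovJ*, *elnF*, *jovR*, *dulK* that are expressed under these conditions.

3

Norleucine is present, so KulT is active.
No repressor is bound and KulT is active, so *jovJ* is transcribed.
→ *jovJ* is ON.
Ni²⁺ is present, so WexA is active.
No repressor is bound and WexA is active, so *elnF* is transcribed.
→ *elnF* is ON.
Palatinose is present, so FubF is active.
Citrulline is absent, so OrvU is active.
With repressor FubF bound, *quvZ* is not transcribed.
So QuvZ is not produced.
With no repressor bound, *jovR* is transcribed.
→ *jovR* is ON.
Autoinducer-2 is present, so GorR is active.
cAMP is present, so KosZ is active.
With repressor GorR bound, *dulK* is not transcribed.
→ *dulK* is OFF.
3 of the 4 genes are transcribed.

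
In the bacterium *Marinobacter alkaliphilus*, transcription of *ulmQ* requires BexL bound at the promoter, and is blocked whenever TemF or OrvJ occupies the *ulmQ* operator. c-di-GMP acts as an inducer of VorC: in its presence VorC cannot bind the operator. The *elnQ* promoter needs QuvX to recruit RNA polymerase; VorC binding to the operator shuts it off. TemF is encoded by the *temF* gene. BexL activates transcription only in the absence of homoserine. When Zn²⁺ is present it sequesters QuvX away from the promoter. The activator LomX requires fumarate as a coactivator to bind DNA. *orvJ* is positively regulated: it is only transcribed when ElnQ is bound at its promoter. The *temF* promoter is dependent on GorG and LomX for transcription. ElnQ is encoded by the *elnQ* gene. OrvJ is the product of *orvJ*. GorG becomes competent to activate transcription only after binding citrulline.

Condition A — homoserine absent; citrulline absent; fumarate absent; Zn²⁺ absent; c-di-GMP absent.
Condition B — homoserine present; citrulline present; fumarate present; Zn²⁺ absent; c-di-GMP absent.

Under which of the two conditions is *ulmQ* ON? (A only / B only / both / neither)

A only

Condition A:
Homoserine is absent, so BexL is active.
Citrulline is absent, so GorG is inactive.
Fumarate is absent, so LomX is inactive.
Required activator GorG is absent, so *temF* is not transcribed.
So TemF is not produced.
Zn²⁺ is absent, so QuvX is active.
c-di-GMP is absent, so VorC is active.
With repressor VorC bound, *elnQ* is not transcribed.
So ElnQ is not produced.
Required activator ElnQ is absent, so *orvJ* is not transcribed.
So OrvJ is not produced.
No repressor is bound and BexL is active, so *ulmQ* is transcribed.
→ *ulmQ* is ON in A.
Condition B:
Homoserine is present, so BexL is inactive.
Citrulline is present, so GorG is active.
Fumarate is present, so LomX is active.
No repressor is bound and GorG and LomX are active, so *temF* is transcribed.
So TemF is produced and active.
Zn²⁺ is absent, so QuvX is active.
c-di-GMP is absent, so VorC is active.
With repressor VorC bound, *elnQ* is not transcribed.
So ElnQ is not produced.
Required activator ElnQ is absent, so *orvJ* is not transcribed.
So OrvJ is not produced.
With repressor TemF bound, *ulmQ* is not transcribed.
→ *ulmQ* is OFF in B.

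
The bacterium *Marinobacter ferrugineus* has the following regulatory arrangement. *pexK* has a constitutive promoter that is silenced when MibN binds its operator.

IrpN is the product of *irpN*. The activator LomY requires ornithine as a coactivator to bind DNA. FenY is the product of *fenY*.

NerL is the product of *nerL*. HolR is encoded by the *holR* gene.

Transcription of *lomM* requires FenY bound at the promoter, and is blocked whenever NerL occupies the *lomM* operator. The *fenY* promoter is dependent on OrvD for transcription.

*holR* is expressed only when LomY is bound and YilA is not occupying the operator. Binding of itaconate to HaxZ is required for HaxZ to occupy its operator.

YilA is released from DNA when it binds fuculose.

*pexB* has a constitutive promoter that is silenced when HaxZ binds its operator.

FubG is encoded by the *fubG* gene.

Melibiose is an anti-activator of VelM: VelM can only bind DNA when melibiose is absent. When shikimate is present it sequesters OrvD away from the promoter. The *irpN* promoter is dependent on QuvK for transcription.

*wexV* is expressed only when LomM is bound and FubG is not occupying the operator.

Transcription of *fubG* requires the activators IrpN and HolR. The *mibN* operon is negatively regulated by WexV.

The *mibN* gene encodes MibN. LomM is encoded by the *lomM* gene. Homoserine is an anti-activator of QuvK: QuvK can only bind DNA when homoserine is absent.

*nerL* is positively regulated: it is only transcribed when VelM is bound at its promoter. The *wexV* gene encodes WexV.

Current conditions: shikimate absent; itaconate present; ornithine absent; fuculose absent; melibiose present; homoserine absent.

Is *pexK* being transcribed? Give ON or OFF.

ON

Shikimate is absent, so OrvD is active.
No repressor is bound and OrvD is active, so *fenY* is transcribed.
So FenY is produced and active.
Melibiose is present, so VelM is inactive.
Required activator VelM is absent, so *nerL* is not transcribed.
So NerL is not produced.
No repressor is bound and FenY is active, so *lomM* is transcribed.
So LomM is produced and active.
Homoserine is absent, so QuvK is active.
No repressor is bound and QuvK is active, so *irpN* is transcribed.
So IrpN is produced and active.
Fuculose is absent, so YilA is active.
Ornithine is absent, so LomY is inactive.
With repressor YilA bound, *holR* is not transcribed.
So HolR is not produced.
Required activator HolR is absent, so *fubG* is not transcribed.
So FubG is not produced.
No repressor is bound and LomM is active, so *wexV* is transcribed.
So WexV is produced and active.
With repressor WexV bound, *mibN* is not transcribed.
So MibN is not produced.
With no repressor bound, *pexK* is transcribed.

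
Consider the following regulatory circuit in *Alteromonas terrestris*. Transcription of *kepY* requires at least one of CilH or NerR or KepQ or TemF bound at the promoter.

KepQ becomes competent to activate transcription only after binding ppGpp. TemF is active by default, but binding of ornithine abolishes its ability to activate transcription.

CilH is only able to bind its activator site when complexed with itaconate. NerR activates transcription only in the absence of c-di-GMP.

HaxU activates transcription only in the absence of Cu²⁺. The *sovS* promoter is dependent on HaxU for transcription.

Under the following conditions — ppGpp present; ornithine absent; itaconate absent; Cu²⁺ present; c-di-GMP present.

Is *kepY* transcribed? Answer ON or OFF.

ON

Itaconate is absent, so CilH is inactive.
c-di-GMP is present, so NerR is inactive.
ppGpp is present, so KepQ is active.
Ornithine is absent, so TemF is active.
Activator KepQ is present, so *kepY* is transcribed.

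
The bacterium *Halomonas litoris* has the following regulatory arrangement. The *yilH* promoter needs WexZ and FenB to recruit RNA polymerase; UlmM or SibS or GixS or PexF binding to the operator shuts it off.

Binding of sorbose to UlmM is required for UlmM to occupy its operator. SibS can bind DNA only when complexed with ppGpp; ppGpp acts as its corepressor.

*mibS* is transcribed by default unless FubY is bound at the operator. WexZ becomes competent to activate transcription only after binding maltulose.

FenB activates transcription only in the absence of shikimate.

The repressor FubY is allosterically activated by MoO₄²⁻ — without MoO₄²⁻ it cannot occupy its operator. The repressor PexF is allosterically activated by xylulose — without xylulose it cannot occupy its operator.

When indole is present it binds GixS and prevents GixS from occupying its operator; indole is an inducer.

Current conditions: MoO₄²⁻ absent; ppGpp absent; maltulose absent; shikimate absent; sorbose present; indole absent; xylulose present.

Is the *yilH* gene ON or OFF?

OFF

Maltulose is absent, so WexZ is inactive.
Sorbose is present, so UlmM is active.
ppGpp is absent, so SibS is inactive.
Indole is absent, so GixS is active.
Xylulose is present, so PexF is active.
Shikimate is absent, so FenB is active.
With repressor UlmM bound, *yilH* is not transcribed.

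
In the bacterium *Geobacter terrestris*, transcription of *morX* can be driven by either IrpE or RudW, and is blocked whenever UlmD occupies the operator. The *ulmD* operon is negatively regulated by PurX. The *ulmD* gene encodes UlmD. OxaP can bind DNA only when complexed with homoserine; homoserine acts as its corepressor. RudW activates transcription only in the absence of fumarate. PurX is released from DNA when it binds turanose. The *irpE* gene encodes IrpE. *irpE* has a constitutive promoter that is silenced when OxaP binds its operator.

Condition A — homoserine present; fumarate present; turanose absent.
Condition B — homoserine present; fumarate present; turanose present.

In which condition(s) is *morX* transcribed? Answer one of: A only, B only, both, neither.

neither

Condition A:
Homoserine is present, so OxaP is active.
With repressor OxaP bound, *irpE* is not transcribed.
So IrpE is not produced.
Fumarate is present, so RudW is inactive.
Turanose is absent, so PurX is active.
With repressor PurX bound, *ulmD* is not transcribed.
So UlmD is not produced.
No activator is available at the *morX* promoter, so *morX* is not transcribed.
→ *morX* is OFF in A.
Condition B:
Homoserine is present, so OxaP is active.
With repressor OxaP bound, *irpE* is not transcribed.
So IrpE is not produced.
Fumarate is present, so RudW is inactive.
Turanose is present, so PurX is inactive.
With no repressor bound, *ulmD* is transcribed.
So UlmD is produced and active.
With repressor UlmD bound, *morX* is not transcribed.
→ *morX* is OFF in B.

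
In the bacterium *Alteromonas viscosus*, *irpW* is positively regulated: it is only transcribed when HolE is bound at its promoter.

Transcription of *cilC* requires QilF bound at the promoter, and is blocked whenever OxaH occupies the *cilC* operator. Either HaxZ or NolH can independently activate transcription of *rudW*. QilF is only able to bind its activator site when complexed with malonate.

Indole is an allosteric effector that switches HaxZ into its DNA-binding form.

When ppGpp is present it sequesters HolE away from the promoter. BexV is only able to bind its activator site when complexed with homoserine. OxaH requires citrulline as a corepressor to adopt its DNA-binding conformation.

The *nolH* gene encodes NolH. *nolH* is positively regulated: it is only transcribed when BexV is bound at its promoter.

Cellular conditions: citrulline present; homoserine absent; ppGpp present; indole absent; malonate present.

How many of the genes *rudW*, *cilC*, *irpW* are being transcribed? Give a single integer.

0

Indole is absent, so HaxZ is inactive.
Homoserine is absent, so BexV is inactive.
Required activator BexV is absent, so *nolH* is not transcribed.
So NolH is not produced.
No activator is available at the *rudW* promoter, so *rudW* is not transcribed.
→ *rudW* is OFF.
Citrulline is present, so OxaH is active.
Malonate is present, so QilF is active.
With repressor OxaH bound, *cilC* is not transcribed.
→ *cilC* is OFF.
ppGpp is present, so HolE is inactive.
Required activator HolE is absent, so *irpW* is not transcribed.
→ *irpW* is OFF.
0 of the 3 genes are transcribed.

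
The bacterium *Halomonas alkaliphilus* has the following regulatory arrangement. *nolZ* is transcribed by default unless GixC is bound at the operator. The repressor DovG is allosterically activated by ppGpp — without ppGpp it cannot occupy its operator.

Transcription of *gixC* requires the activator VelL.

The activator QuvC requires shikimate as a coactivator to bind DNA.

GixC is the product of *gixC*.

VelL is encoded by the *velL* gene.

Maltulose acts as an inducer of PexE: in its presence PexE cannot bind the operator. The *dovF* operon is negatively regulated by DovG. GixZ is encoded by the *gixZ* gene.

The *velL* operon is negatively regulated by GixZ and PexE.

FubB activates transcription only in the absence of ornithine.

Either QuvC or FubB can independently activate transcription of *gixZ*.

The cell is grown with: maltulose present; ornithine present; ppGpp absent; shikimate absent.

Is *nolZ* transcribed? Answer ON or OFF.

Shikimate is absent, so QuvC is inactive.
Ornithine is present, so FubB is inactive.
No activator is available at the *gixZ* promoter, so *gixZ* is not transcribed.
So GixZ is not produced.
Maltulose is present, so PexE is inactive.
With no repressor bound, *velL* is transcribed.
So VelL is produced and active.
No repressor is bound and VelL is active, so *gixC* is transcribed.
So GixC is produced and active.
With repressor GixC bound, *nolZ* is not transcribed.

OFF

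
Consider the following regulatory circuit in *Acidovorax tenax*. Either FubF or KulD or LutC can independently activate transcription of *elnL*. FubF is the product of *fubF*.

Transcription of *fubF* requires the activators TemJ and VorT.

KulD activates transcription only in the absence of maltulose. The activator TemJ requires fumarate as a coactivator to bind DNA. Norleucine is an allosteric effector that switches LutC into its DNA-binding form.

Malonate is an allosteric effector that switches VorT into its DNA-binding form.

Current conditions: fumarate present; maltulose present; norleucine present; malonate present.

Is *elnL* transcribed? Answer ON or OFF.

ON

Fumarate is present, so TemJ is active.
Malonate is present, so VorT is active.
No repressor is bound and TemJ and VorT are active, so *fubF* is transcribed.
So FubF is produced and active.
Maltulose is present, so KulD is inactive.
Norleucine is present, so LutC is active.
Activator FubF is present, so *elnL* is transcribed.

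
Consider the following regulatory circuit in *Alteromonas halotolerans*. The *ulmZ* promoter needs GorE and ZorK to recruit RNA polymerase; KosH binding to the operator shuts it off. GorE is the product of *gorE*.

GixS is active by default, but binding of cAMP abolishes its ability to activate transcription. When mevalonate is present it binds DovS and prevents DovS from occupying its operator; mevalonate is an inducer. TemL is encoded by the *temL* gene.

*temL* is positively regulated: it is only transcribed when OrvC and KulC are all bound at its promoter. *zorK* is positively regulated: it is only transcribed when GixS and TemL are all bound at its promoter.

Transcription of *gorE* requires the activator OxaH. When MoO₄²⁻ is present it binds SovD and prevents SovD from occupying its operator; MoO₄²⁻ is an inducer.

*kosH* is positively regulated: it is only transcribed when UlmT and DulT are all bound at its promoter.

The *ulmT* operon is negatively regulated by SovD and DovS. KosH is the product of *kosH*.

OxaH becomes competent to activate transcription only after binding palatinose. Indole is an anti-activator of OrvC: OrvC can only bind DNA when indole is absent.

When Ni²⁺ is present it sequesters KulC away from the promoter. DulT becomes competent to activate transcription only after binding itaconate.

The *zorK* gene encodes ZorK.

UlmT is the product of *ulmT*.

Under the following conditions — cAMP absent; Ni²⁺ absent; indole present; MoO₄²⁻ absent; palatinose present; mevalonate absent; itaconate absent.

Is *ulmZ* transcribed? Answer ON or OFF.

OFF

Palatinose is present, so OxaH is active.
No repressor is bound and OxaH is active, so *gorE* is transcribed.
So GorE is produced and active.
MoO₄²⁻ is absent, so SovD is active.
Mevalonate is absent, so DovS is active.
With repressor SovD bound, *ulmT* is not transcribed.
So UlmT is not produced.
Itaconate is absent, so DulT is inactive.
Required activator UlmT is absent, so *kosH* is not transcribed.
So KosH is not produced.
cAMP is absent, so GixS is active.
Indole is present, so OrvC is inactive.
Ni²⁺ is absent, so KulC is active.
Required activator OrvC is absent, so *temL* is not transcribed.
So TemL is not produced.
Required activator TemL is absent, so *zorK* is not transcribed.
So ZorK is not produced.
Required activator ZorK is absent, so *ulmZ* is not transcribed.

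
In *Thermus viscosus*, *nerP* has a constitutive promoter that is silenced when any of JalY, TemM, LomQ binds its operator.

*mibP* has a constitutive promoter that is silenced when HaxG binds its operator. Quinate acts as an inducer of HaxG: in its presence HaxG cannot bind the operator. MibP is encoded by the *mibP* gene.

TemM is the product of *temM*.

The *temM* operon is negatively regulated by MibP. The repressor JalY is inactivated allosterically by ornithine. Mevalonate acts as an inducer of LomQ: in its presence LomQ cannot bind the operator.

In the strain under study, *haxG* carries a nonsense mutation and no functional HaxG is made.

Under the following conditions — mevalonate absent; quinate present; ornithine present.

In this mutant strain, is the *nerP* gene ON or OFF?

OFF

Ornithine is present, so JalY is inactive.
HaxG is non-functional in this strain, so it has no effect.
With no repressor bound, *mibP* is transcribed.
So MibP is produced and active.
With repressor MibP bound, *temM* is not transcribed.
So TemM is not produced.
Mevalonate is absent, so LomQ is active.
With repressor LomQ bound, *nerP* is not transcribed.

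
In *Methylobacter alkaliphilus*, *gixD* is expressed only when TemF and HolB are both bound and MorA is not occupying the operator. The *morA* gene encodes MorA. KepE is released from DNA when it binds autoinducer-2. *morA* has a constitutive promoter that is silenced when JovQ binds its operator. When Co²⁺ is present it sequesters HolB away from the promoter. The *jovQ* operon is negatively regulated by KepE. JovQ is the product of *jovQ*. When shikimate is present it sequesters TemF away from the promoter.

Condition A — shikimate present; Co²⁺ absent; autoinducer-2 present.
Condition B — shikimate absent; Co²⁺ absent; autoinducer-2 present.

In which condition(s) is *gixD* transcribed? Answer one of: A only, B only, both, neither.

Condition A:
Shikimate is present, so TemF is inactive.
Co²⁺ is absent, so HolB is active.
Autoinducer-2 is present, so KepE is inactive.
With no repressor bound, *jovQ* is transcribed.
So JovQ is produced and active.
With repressor JovQ bound, *morA* is not transcribed.
So MorA is not produced.
Required activator TemF is absent, so *gixD* is not transcribed.
→ *gixD* is OFF in A.
Condition B:
Shikimate is absent, so TemF is active.
Co²⁺ is absent, so HolB is active.
Autoinducer-2 is present, so KepE is inactive.
With no repressor bound, *jovQ* is transcribed.
So JovQ is produced and active.
With repressor JovQ bound, *morA* is not transcribed.
So MorA is not produced.
No repressor is bound and TemF and HolB are active, so *gixD* is transcribed.
→ *gixD* is ON in B.

B only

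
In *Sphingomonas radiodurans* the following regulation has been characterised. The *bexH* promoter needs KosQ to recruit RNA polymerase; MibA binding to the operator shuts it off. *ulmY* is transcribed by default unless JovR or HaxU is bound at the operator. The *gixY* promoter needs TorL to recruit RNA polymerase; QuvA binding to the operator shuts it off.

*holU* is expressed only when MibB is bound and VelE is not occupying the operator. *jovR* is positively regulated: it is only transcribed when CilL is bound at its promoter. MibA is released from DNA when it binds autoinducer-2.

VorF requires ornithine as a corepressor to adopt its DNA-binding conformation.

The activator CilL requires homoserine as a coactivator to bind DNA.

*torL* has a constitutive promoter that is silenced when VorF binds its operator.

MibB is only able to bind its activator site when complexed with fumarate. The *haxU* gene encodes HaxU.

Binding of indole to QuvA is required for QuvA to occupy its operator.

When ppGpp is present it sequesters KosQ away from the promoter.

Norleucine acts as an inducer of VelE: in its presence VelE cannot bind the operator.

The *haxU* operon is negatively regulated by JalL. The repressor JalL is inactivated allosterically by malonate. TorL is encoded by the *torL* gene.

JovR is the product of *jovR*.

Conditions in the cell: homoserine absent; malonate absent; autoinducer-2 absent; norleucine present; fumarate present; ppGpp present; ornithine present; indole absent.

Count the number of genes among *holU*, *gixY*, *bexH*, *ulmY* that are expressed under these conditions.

Norleucine is present, so VelE is inactive.
Fumarate is present, so MibB is active.
No repressor is bound and MibB is active, so *holU* is transcribed.
→ *holU* is ON.
Ornithine is present, so VorF is active.
With repressor VorF bound, *torL* is not transcribed.
So TorL is not produced.
Indole is absent, so QuvA is inactive.
Required activator TorL is absent, so *gixY* is not transcribed.
→ *gixY* is OFF.
Autoinducer-2 is absent, so MibA is active.
ppGpp is present, so KosQ is inactive.
With repressor MibA bound, *bexH* is not transcribed.
→ *bexH* is OFF.
Homoserine is absent, so CilL is inactive.
Required activator CilL is absent, so *jovR* is not transcribed.
So JovR is not produced.
Malonate is absent, so JalL is active.
With repressor JalL bound, *haxU* is not transcribed.
So HaxU is not produced.
With no repressor bound, *ulmY* is transcribed.
→ *ulmY* is ON.
2 of the 4 genes are transcribed.

2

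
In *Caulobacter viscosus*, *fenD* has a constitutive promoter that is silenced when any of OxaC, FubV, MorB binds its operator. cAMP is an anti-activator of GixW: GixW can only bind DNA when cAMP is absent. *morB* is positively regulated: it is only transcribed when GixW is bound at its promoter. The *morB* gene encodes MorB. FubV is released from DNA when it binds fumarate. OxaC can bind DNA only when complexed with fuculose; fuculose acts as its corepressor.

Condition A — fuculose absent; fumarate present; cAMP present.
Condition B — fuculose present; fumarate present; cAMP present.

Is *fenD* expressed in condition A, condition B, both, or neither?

Condition A:
Fuculose is absent, so OxaC is inactive.
Fumarate is present, so FubV is inactive.
cAMP is present, so GixW is inactive.
Required activator GixW is absent, so *morB* is not transcribed.
So MorB is not produced.
With no repressor bound, *fenD* is transcribed.
→ *fenD* is ON in A.
Condition B:
Fuculose is present, so OxaC is active.
Fumarate is present, so FubV is inactive.
cAMP is present, so GixW is inactive.
Required activator GixW is absent, so *morB* is not transcribed.
So MorB is not produced.
With repressor OxaC bound, *fenD* is not transcribed.
→ *fenD* is OFF in B.

A only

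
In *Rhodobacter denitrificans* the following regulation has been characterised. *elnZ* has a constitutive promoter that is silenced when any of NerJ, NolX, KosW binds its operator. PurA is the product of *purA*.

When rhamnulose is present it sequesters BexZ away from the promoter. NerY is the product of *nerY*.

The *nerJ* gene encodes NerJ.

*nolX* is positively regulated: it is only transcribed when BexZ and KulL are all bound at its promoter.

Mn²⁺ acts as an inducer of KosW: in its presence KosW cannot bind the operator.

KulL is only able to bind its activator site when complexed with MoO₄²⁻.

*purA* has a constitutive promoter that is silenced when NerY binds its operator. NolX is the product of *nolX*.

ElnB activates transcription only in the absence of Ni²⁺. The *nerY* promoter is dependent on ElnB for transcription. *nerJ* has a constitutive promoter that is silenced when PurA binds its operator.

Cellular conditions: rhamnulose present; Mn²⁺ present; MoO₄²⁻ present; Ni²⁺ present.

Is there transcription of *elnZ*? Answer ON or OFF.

Ni²⁺ is present, so ElnB is inactive.
Required activator ElnB is absent, so *nerY* is not transcribed.
So NerY is not produced.
With no repressor bound, *purA* is transcribed.
So PurA is produced and active.
With repressor PurA bound, *nerJ* is not transcribed.
So NerJ is not produced.
Rhamnulose is present, so BexZ is inactive.
MoO₄²⁻ is present, so KulL is active.
Required activator BexZ is absent, so *nolX* is not transcribed.
So NolX is not produced.
Mn²⁺ is present, so KosW is inactive.
With no repressor bound, *elnZ* is transcribed.

ON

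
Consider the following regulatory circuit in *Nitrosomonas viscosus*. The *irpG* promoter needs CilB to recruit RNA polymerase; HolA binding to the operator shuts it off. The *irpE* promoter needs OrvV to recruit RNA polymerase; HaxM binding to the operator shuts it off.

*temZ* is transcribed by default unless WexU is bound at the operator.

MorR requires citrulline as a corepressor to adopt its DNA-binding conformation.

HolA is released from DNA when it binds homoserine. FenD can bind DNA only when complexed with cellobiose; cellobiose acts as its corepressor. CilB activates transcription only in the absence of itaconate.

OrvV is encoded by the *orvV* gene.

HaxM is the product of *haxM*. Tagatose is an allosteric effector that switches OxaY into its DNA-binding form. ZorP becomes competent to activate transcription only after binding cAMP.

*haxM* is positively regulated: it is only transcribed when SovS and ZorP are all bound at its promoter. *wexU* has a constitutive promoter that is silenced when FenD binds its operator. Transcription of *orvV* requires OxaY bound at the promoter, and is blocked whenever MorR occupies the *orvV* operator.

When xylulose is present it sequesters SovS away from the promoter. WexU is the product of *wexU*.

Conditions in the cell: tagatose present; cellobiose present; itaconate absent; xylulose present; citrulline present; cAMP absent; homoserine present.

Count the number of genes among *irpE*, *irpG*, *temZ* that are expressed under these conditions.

Citrulline is present, so MorR is active.
Tagatose is present, so OxaY is active.
With repressor MorR bound, *orvV* is not transcribed.
So OrvV is not produced.
Xylulose is present, so SovS is inactive.
cAMP is absent, so ZorP is inactive.
Required activator SovS is absent, so *haxM* is not transcribed.
So HaxM is not produced.
Required activator OrvV is absent, so *irpE* is not transcribed.
→ *irpE* is OFF.
Itaconate is absent, so CilB is active.
Homoserine is present, so HolA is inactive.
No repressor is bound and CilB is active, so *irpG* is transcribed.
→ *irpG* is ON.
Cellobiose is present, so FenD is active.
With repressor FenD bound, *wexU* is not transcribed.
So WexU is not produced.
With no repressor bound, *temZ* is transcribed.
→ *temZ* is ON.
2 of the 3 genes are transcribed.

2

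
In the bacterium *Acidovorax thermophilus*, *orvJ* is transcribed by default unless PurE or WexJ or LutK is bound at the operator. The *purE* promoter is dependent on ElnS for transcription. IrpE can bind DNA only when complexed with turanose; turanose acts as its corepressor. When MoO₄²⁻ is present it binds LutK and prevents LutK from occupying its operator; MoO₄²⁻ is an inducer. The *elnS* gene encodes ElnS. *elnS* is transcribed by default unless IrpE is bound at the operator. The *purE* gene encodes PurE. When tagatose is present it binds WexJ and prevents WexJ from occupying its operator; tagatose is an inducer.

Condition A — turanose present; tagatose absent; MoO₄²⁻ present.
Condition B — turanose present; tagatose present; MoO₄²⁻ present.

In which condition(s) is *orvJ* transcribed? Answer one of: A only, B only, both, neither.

B only

Condition A:
Turanose is present, so IrpE is active.
With repressor IrpE bound, *elnS* is not transcribed.
So ElnS is not produced.
Required activator ElnS is absent, so *purE* is not transcribed.
So PurE is not produced.
Tagatose is absent, so WexJ is active.
MoO₄²⁻ is present, so LutK is inactive.
With repressor WexJ bound, *orvJ* is not transcribed.
→ *orvJ* is OFF in A.
Condition B:
Turanose is present, so IrpE is active.
With repressor IrpE bound, *elnS* is not transcribed.
So ElnS is not produced.
Required activator ElnS is absent, so *purE* is not transcribed.
So PurE is not produced.
Tagatose is present, so WexJ is inactive.
MoO₄²⁻ is present, so LutK is inactive.
With no repressor bound, *orvJ* is transcribed.
→ *orvJ* is ON in B.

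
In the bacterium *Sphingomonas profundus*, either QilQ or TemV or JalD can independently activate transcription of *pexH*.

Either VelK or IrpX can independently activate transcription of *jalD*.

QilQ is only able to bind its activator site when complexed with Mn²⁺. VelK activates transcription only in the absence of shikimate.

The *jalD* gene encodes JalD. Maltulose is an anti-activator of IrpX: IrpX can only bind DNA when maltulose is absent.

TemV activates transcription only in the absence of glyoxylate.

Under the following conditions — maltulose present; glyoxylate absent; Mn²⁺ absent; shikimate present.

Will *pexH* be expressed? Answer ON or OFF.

Mn²⁺ is absent, so QilQ is inactive.
Glyoxylate is absent, so TemV is active.
Shikimate is present, so VelK is inactive.
Maltulose is present, so IrpX is inactive.
No activator is available at the *jalD* promoter, so *jalD* is not transcribed.
So JalD is not produced.
Activator TemV is present, so *pexH* is transcribed.

ON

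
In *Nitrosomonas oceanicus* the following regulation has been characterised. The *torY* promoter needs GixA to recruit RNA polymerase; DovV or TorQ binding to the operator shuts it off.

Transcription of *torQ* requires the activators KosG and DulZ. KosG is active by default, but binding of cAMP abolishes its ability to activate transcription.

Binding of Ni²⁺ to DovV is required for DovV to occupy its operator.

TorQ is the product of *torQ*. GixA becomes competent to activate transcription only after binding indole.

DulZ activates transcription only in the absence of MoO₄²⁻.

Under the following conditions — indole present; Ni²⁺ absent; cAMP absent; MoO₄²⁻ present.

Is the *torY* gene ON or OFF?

Indole is present, so GixA is active.
Ni²⁺ is absent, so DovV is inactive.
cAMP is absent, so KosG is active.
MoO₄²⁻ is present, so DulZ is inactive.
Required activator DulZ is absent, so *torQ* is not transcribed.
So TorQ is not produced.
No repressor is bound and GixA is active, so *torY* is transcribed.

ON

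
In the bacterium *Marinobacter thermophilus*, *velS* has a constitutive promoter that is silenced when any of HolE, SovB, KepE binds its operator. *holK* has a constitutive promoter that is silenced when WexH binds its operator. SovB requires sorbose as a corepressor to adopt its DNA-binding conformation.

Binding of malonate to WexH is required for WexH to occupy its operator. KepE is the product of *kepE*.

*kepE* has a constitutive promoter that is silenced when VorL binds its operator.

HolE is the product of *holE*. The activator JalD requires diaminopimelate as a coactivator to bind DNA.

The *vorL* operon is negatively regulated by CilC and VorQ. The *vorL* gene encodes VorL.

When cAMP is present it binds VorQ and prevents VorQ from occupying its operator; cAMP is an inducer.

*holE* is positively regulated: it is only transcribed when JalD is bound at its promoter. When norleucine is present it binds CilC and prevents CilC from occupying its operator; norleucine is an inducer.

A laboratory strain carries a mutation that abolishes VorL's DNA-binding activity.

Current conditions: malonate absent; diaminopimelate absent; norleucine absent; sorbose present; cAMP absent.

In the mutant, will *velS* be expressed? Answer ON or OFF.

Diaminopimelate is absent, so JalD is inactive.
Required activator JalD is absent, so *holE* is not transcribed.
So HolE is not produced.
Sorbose is present, so SovB is active.
VorL is non-functional in this strain, so it has no effect.
With no repressor bound, *kepE* is transcribed.
So KepE is produced and active.
With repressor SovB bound, *velS* is not transcribed.

OFF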